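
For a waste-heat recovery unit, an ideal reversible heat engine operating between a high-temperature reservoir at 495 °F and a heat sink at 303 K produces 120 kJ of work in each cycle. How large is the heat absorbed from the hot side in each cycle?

Q_H ≈ 280 kJ

T_H = 495 °F → (495 − 32) × 5/9 = 257.22 °C = 530.37 K.
Carnot efficiency: η = 1 − T_C/T_H = 1 − 303.00/530.37 = 0.4287.
Q_H = W/η = 120/0.4287 = 280 kJ.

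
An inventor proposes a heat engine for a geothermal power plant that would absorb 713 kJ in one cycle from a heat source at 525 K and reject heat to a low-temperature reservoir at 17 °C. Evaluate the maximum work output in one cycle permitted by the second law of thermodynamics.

T_C = 17 °C → 17 + 273.15 = 290.15 K.
The upper bound on efficiency is η_max = 1 − T_C/T_H = 1 − 290.15/525.00 = 0.4473.
W_max = η_max · Q_H = 0.4473 × 713 = 319 kJ.

W_max ≈ 319 kJ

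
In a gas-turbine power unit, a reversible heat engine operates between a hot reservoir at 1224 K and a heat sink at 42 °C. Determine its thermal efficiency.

T_C = 42 °C → 42 + 273.15 = 315.15 K.
The Carnot efficiency is η = 1 − T_C/T_H = 1 − 315.15/1224.00 = 0.7425.

η ≈ 0.7425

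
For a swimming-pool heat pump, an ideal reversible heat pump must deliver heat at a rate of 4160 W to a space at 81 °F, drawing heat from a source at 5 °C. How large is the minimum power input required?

T_H = 81 °F → (81 − 32) × 5/9 = 27.22 °C = 300.37 K.
T_C = 5 °C → 5 + 273.15 = 278.15 K.
The Carnot heat-pump COP is COP_HP = T_H/(T_H − T_C) = 300.37/22.22 = 13.5167.
W = Q_H/COP_HP = 4160/13.5167 = 307.8 W.

Ẇ_in ≈ 307.8 W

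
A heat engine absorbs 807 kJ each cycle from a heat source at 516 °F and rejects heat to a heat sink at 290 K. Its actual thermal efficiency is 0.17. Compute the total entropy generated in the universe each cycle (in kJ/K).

T_H = 516 °F → (516 − 32) × 5/9 = 268.89 °C = 542.04 K.
W = η·Q_H = 0.17 × 807 = 137.2 kJ, so Q_C = Q_H − W = 669.8 kJ.
The hot reservoir loses entropy Q_H/T_H = 807/542.04 = 1.489 kJ/K; the cold reservoir gains Q_C/T_C = 669.8/290.00 = 2.310 kJ/K.
ΔS_univ = −Q_H/T_H + Q_C/T_C = 0.821 kJ/K (> 0, since η = 0.17 < η_Carnot = 0.465).

ΔS_univ ≈ 0.821 kJ/K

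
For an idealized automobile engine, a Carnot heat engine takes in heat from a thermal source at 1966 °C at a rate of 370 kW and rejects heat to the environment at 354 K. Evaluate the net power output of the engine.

Ẇ ≈ 312 kW

T_H = 1966 °C → 1966 + 273.15 = 2239.15 K.
η_rev = 1 − T_C/T_H = 1 − 354.00/2239.15 = 0.8419.
W = η·Q_H = 0.8419 × 370 = 312 kW.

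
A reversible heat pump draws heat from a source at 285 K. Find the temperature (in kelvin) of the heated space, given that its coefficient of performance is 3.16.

T_H ≈ 417 K

COP_HP = T_H/(T_H − T_C) ⇒ T_H = T_C·COP_HP/(COP_HP − 1) = 285.00 × 3.16/(3.16 − 1) = 417 K.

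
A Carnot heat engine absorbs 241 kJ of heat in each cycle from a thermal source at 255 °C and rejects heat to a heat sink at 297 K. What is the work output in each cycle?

T_H = 255 °C → 255 + 273.15 = 528.15 K.
For a reversible engine, η = 1 − T_C/T_H = 1 − 297.00/528.15 = 0.4377.
W = η·Q_H = 0.4377 × 241 = 105.5 kJ.

W ≈ 105.5 kJ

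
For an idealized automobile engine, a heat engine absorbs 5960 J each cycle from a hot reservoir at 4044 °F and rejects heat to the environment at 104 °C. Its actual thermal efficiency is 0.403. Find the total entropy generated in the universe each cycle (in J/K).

T_H = 4044 °F → (4044 − 32) × 5/9 = 2228.89 °C = 2502.04 K.
T_C = 104 °C → 104 + 273.15 = 377.15 K.
W = η·Q_H = 0.403 × 5960 = 2402 J, so Q_C = Q_H − W = 3558 J.
Entropy balance on the reservoirs: −Q_H/T_H = -2.382 J/K, +Q_C/T_C = 9.434 J/K.
ΔS_univ = −Q_H/T_H + Q_C/T_C = 7.05 J/K (> 0, since η = 0.403 < η_Carnot = 0.849).

ΔS_univ ≈ 7.05 J/K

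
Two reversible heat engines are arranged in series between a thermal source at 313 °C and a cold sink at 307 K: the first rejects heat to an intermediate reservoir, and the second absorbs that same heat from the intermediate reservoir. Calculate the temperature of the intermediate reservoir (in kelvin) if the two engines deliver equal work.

T_H = 313 °C → 313 + 273.15 = 586.15 K.
For reversible stages Q_m = Q_H·(T_m/T_H). Setting W₁ = Q_H(1 − T_m/T_H) equal to W₂ = Q_m(1 − T_C/T_m) = Q_H·(T_m − T_C)/T_H gives T_H − T_m = T_m − T_C, so T_m = (T_H + T_C)/2 = (586.15 + 307.00)/2 = 446.6 K.

T_m ≈ 446.6 K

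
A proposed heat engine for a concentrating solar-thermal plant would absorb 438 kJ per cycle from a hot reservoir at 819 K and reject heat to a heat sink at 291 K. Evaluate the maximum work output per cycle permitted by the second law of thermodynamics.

The second-law ceiling is the Carnot efficiency, η_max = 1 − T_C/T_H = 1 − 291.00/819.00 = 0.6447.
W_max = η_max · Q_H = 0.6447 × 438 = 282 kJ.

W_max ≈ 282 kJ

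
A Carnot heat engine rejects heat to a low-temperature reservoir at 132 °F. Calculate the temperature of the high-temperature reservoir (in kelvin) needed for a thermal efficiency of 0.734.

T_C = 132 °F → (132 − 32) × 5/9 = 55.56 °C = 328.71 K.
From η = 1 − T_C/T_H, solving for T_H gives T_H = T_C/(1 − η) = 328.71/(1 − 0.734) = 1240 K.

T_H ≈ 1240 K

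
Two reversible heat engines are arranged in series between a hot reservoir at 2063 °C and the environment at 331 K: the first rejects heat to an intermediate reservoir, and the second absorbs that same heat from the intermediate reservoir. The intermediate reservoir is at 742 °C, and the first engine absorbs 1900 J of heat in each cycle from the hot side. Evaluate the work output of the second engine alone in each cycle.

T_H = 2063 °C → 2063 + 273.15 = 2336.15 K.
T_m = 742 °C → 742 + 273.15 = 1015.15 K.
Heat entering the second stage: Q_m = Q_H·(T_m/T_H) = 1900 × 1015.15/2336.15 = 826 J.
Second-stage efficiency η₂ = 1 − T_C/T_m = 1 − 331.00/1015.15 = 0.6739, so W₂ = η₂·Q_m = 556 J.

W₂ ≈ 556 J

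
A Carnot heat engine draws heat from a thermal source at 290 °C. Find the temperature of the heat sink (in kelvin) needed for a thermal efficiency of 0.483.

T_H = 290 °C → 290 + 273.15 = 563.15 K.
From η = 1 − T_C/T_H, T_C = T_H·(1 − η) = 563.15 × (1 − 0.483) = 291 K.

T_C ≈ 291 K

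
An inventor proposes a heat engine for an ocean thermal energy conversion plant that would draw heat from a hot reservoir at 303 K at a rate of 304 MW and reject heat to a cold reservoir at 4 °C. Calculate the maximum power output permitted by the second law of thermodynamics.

Ẇ_max ≈ 25.9 MW

T_C = 4 °C → 4 + 273.15 = 277.15 K.
The upper bound on efficiency is η_max = 1 − T_C/T_H = 1 − 277.15/303.00 = 0.0853.
W_max = η_max · Q_H = 0.0853 × 304 = 25.9 MW.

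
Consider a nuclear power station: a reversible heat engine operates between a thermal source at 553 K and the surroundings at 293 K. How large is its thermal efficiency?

η ≈ 0.4702

η_rev = 1 − T_C/T_H = 1 − 293.00/553.00 = 0.4702.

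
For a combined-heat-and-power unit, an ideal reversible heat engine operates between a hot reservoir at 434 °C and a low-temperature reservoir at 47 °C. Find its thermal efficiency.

η ≈ 0.547

T_H = 434 °C → 434 + 273.15 = 707.15 K.
T_C = 47 °C → 47 + 273.15 = 320.15 K.
For a reversible engine, η = 1 − T_C/T_H = 1 − 320.15/707.15 = 0.547.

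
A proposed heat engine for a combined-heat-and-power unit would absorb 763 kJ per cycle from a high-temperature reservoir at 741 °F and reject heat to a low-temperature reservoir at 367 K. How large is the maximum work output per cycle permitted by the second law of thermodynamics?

W_max ≈ 343.2 kJ

T_H = 741 °F → (741 − 32) × 5/9 = 393.89 °C = 667.04 K.
The upper bound on efficiency is η_max = 1 − T_C/T_H = 1 − 367.00/667.04 = 0.4498.
W_max = η_max · Q_H = 0.4498 × 763 = 343.2 kJ.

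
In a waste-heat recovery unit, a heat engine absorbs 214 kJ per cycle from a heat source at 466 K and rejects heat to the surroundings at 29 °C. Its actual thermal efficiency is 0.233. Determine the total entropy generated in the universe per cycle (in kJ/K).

T_C = 29 °C → 29 + 273.15 = 302.15 K.
W = η·Q_H = 0.233 × 214 = 49.86 kJ, so Q_C = Q_H − W = 164.1 kJ.
Entropy balance on the reservoirs: −Q_H/T_H = -0.4592 kJ/K, +Q_C/T_C = 0.5432 kJ/K.
ΔS_univ = −Q_H/T_H + Q_C/T_C = 0.08401 kJ/K (> 0, since η = 0.233 < η_Carnot = 0.352).

ΔS_univ ≈ 0.08401 kJ/K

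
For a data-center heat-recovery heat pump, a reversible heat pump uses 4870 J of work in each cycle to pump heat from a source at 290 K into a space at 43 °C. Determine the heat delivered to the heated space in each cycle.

Q_H ≈ 58900 J

T_H = 43 °C → 43 + 273.15 = 316.15 K.
For a reversible heat pump, COP_HP = T_H/(T_H − T_C) = 316.15/26.15 = 12.0899.
Q_H = COP_HP · W = 12.0899 × 4870 = 58900 J.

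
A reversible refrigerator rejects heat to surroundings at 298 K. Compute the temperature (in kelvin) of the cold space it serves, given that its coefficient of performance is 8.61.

COP_R = T_C/(T_H − T_C) ⇒ T_C = T_H·COP_R/(1 + COP_R) = 298.00 × 8.61/(1 + 8.61) = 267.0 K.

T_C ≈ 267.0 K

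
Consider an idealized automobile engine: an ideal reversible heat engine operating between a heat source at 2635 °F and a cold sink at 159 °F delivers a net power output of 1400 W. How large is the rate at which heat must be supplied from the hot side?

Q̇_H ≈ 1750 W

T_H = 2635 °F → (2635 − 32) × 5/9 = 1446.11 °C = 1719.26 K.
T_C = 159 °F → (159 − 32) × 5/9 = 70.56 °C = 343.71 K.
For a reversible engine, η = 1 − T_C/T_H = 1 − 343.71/1719.26 = 0.8001.
Q_H = W/η = 1400/0.8001 = 1750 W.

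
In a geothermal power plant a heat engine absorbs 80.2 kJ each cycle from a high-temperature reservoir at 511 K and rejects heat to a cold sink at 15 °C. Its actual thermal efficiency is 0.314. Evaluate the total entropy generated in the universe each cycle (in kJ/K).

T_C = 15 °C → 15 + 273.15 = 288.15 K.
W = η·Q_H = 0.314 × 80.2 = 25.18 kJ, so Q_C = Q_H − W = 55.02 kJ.
The hot reservoir loses entropy Q_H/T_H = 80.2/511.00 = 0.1569 kJ/K; the cold reservoir gains Q_C/T_C = 55.02/288.15 = 0.1909 kJ/K.
ΔS_univ = −Q_H/T_H + Q_C/T_C = 0.03399 kJ/K (> 0, since η = 0.314 < η_Carnot = 0.436).

ΔS_univ ≈ 0.03399 kJ/K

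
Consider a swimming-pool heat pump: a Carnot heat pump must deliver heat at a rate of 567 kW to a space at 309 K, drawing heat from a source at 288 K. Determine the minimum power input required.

The Carnot heat-pump COP is COP_HP = T_H/(T_H − T_C) = 309.00/21.00 = 14.7143.
W = Q_H/COP_HP = 567/14.7143 = 38.5 kW.

Ẇ_in ≈ 38.5 kW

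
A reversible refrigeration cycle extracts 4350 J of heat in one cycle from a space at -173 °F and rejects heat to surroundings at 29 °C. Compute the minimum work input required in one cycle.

T_H = 29 °C → 29 + 273.15 = 302.15 K.
T_C = -173 °F → (-173 − 32) × 5/9 = -113.89 °C = 159.26 K.
COP_R = T_C/(T_H − T_C) = 159.26/142.89 = 1.1146.
W = Q_C/COP_R = 4350/1.1146 = 3900 J.

W_in ≈ 3900 J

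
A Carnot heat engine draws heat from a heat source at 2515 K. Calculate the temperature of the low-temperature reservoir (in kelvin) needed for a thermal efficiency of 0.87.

From η = 1 − T_C/T_H, T_C = T_H·(1 − η) = 2515.00 × (1 − 0.87) = 327 K.

T_C ≈ 327 K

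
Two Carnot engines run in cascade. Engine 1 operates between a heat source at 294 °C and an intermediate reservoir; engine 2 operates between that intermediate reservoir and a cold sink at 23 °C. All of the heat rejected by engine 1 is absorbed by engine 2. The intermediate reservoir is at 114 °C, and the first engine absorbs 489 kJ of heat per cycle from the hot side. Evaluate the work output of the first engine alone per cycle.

T_H = 294 °C → 294 + 273.15 = 567.15 K.
T_C = 23 °C → 23 + 273.15 = 296.15 K.
T_m = 114 °C → 114 + 273.15 = 387.15 K.
First-stage efficiency η₁ = 1 − T_m/T_H = 1 − 387.15/567.15 = 0.3174.
W₁ = η₁·Q_H = 0.3174 × 489 = 155 kJ.

W₁ ≈ 155 kJ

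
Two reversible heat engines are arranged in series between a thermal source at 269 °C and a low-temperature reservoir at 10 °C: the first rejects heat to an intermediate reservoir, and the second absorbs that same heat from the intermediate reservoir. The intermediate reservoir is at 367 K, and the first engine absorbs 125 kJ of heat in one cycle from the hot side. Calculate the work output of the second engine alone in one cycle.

W₂ ≈ 19.3 kJ

T_H = 269 °C → 269 + 273.15 = 542.15 K.
T_C = 10 °C → 10 + 273.15 = 283.15 K.
Heat entering the second stage: Q_m = Q_H·(T_m/T_H) = 125 × 367.00/542.15 = 84.6 kJ.
Second-stage efficiency η₂ = 1 − T_C/T_m = 1 − 283.15/367.00 = 0.2285, so W₂ = η₂·Q_m = 19.3 kJ.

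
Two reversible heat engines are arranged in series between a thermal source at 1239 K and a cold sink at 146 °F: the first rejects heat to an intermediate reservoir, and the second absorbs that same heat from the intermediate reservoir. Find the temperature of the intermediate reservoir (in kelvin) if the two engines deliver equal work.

T_C = 146 °F → (146 − 32) × 5/9 = 63.33 °C = 336.48 K.
For reversible stages Q_m = Q_H·(T_m/T_H). Setting W₁ = Q_H(1 − T_m/T_H) equal to W₂ = Q_m(1 − T_C/T_m) = Q_H·(T_m − T_C)/T_H gives T_H − T_m = T_m − T_C, so T_m = (T_H + T_C)/2 = (1239.00 + 336.48)/2 = 788 K.

T_m ≈ 788 K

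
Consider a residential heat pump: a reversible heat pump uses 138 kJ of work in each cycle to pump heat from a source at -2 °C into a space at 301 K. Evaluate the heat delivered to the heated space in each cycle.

T_C = -2 °C → -2 + 273.15 = 271.15 K.
The Carnot heat-pump COP is COP_HP = T_H/(T_H − T_C) = 301.00/29.85 = 10.0838.
Q_H = COP_HP · W = 10.0838 × 138 = 1390 kJ.

Q_H ≈ 1390 kJ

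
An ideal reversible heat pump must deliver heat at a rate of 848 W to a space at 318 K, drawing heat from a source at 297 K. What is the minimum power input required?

COP_HP = T_H/(T_H − T_C) = 318.00/21.00 = 15.1429.
W = Q_H/COP_HP = 848/15.1429 = 56.00 W.

Ẇ_in ≈ 56.00 W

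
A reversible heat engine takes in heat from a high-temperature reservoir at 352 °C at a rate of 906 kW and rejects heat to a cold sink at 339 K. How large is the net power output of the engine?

T_H = 352 °C → 352 + 273.15 = 625.15 K.
η_rev = 1 − T_C/T_H = 1 − 339.00/625.15 = 0.4577.
W = η·Q_H = 0.4577 × 906 = 415 kW.

Ẇ ≈ 415 kW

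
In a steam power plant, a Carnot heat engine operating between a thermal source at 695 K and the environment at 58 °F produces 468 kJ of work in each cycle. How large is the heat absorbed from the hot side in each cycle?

Q_H ≈ 798.4 kJ

T_C = 58 °F → (58 − 32) × 5/9 = 14.44 °C = 287.59 K.
Carnot efficiency: η = 1 − T_C/T_H = 1 − 287.59/695.00 = 0.5862.
Q_H = W/η = 468/0.5862 = 798.4 kJ.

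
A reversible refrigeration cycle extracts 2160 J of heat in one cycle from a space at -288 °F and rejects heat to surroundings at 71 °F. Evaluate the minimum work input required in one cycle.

W_in ≈ 4517 J

T_H = 71 °F → (71 − 32) × 5/9 = 21.67 °C = 294.82 K.
T_C = -288 °F → (-288 − 32) × 5/9 = -177.78 °C = 95.37 K.
The reversible coefficient of performance is COP_R = T_C/(T_H − T_C) = 95.37/199.44 = 0.4782.
W = Q_C/COP_R = 2160/0.4782 = 4517 J.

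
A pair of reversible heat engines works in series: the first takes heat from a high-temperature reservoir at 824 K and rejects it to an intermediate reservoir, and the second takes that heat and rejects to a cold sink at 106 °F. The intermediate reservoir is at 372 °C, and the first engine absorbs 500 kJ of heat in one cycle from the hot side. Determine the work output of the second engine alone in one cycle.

W₂ ≈ 201 kJ

T_C = 106 °F → (106 − 32) × 5/9 = 41.11 °C = 314.26 K.
T_m = 372 °C → 372 + 273.15 = 645.15 K.
Heat entering the second stage: Q_m = Q_H·(T_m/T_H) = 500 × 645.15/824.00 = 391 kJ.
Second-stage efficiency η₂ = 1 − T_C/T_m = 1 − 314.26/645.15 = 0.5129, so W₂ = η₂·Q_m = 201 kJ.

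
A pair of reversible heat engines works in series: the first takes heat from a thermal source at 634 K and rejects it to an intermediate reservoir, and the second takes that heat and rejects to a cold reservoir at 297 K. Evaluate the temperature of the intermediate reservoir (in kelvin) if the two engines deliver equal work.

For reversible stages Q_m = Q_H·(T_m/T_H). Setting W₁ = Q_H(1 − T_m/T_H) equal to W₂ = Q_m(1 − T_C/T_m) = Q_H·(T_m − T_C)/T_H gives T_H − T_m = T_m − T_C, so T_m = (T_H + T_C)/2 = (634.00 + 297.00)/2 = 466 K.

T_m ≈ 466 K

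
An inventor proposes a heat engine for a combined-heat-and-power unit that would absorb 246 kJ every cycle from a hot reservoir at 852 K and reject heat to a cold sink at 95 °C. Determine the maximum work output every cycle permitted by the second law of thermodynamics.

W_max ≈ 139.7 kJ

T_C = 95 °C → 95 + 273.15 = 368.15 K.
No engine can exceed the Carnot limit: η_max = 1 − T_C/T_H = 1 − 368.15/852.00 = 0.5679.
W_max = η_max · Q_H = 0.5679 × 246 = 139.7 kJ.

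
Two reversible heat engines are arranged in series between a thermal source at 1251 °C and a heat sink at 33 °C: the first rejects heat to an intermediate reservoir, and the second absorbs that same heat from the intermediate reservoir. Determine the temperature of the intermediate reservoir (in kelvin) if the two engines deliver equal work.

T_H = 1251 °C → 1251 + 273.15 = 1524.15 K.
T_C = 33 °C → 33 + 273.15 = 306.15 K.
For reversible stages Q_m = Q_H·(T_m/T_H). Setting W₁ = Q_H(1 − T_m/T_H) equal to W₂ = Q_m(1 − T_C/T_m) = Q_H·(T_m − T_C)/T_H gives T_H − T_m = T_m − T_C, so T_m = (T_H + T_C)/2 = (1524.15 + 306.15)/2 = 915 K.

T_m ≈ 915 K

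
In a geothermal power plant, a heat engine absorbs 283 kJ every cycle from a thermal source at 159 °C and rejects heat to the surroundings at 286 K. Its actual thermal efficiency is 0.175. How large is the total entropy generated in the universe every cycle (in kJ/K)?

T_H = 159 °C → 159 + 273.15 = 432.15 K.
W = η·Q_H = 0.175 × 283 = 49.52 kJ, so Q_C = Q_H − W = 233.5 kJ.
Entropy balance on the reservoirs: −Q_H/T_H = -0.6549 kJ/K, +Q_C/T_C = 0.8163 kJ/K.
ΔS_univ = −Q_H/T_H + Q_C/T_C = 0.1615 kJ/K (> 0, since η = 0.175 < η_Carnot = 0.338).

ΔS_univ ≈ 0.1615 kJ/K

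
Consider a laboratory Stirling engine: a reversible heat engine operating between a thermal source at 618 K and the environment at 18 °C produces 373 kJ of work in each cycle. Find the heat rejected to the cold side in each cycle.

T_C = 18 °C → 18 + 273.15 = 291.15 K.
Since the cycle is reversible, η = 1 − T_C/T_H = 1 − 291.15/618.00 = 0.5289.
Since Q_C/Q_H = T_C/T_H and Q_H = W/η, Q_C = W·T_C/(T_H − T_C) = 373 × 291.15/326.85 = 332 kJ.

Q_C ≈ 332 kJ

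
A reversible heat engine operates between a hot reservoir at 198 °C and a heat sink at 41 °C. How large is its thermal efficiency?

η ≈ 0.333

T_H = 198 °C → 198 + 273.15 = 471.15 K.
T_C = 41 °C → 41 + 273.15 = 314.15 K.
For a reversible engine, η = 1 − T_C/T_H = 1 − 314.15/471.15 = 0.333.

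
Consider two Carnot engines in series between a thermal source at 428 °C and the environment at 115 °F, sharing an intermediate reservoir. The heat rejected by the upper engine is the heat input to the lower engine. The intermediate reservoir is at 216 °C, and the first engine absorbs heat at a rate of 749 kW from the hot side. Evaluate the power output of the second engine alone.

Ẇ₂ ≈ 181 kW

T_H = 428 °C → 428 + 273.15 = 701.15 K.
T_C = 115 °F → (115 − 32) × 5/9 = 46.11 °C = 319.26 K.
T_m = 216 °C → 216 + 273.15 = 489.15 K.
Heat entering the second stage: Q_m = Q_H·(T_m/T_H) = 749 × 489.15/701.15 = 523 kW.
Second-stage efficiency η₂ = 1 − T_C/T_m = 1 − 319.26/489.15 = 0.3473, so W₂ = η₂·Q_m = 181 kW.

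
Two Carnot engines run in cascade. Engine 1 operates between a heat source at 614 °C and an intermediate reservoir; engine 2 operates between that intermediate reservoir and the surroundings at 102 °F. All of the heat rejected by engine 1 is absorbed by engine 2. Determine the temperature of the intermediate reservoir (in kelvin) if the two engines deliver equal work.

T_H = 614 °C → 614 + 273.15 = 887.15 K.
T_C = 102 °F → (102 − 32) × 5/9 = 38.89 °C = 312.04 K.
For reversible stages Q_m = Q_H·(T_m/T_H). Setting W₁ = Q_H(1 − T_m/T_H) equal to W₂ = Q_m(1 − T_C/T_m) = Q_H·(T_m − T_C)/T_H gives T_H − T_m = T_m − T_C, so T_m = (T_H + T_C)/2 = (887.15 + 312.04)/2 = 600 K.

T_m ≈ 600 K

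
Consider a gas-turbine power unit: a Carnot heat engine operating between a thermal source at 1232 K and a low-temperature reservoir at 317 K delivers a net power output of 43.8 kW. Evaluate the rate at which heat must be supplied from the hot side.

Carnot efficiency: η = 1 − T_C/T_H = 1 − 317.00/1232.00 = 0.7427.
Q_H = W/η = 43.8/0.7427 = 59.0 kW.

Q̇_H ≈ 59.0 kW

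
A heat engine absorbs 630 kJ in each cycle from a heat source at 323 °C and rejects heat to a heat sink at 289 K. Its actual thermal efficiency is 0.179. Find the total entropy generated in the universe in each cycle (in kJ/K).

T_H = 323 °C → 323 + 273.15 = 596.15 K.
W = η·Q_H = 0.179 × 630 = 112.8 kJ, so Q_C = Q_H − W = 517.2 kJ.
The hot reservoir loses entropy Q_H/T_H = 630/596.15 = 1.057 kJ/K; the cold reservoir gains Q_C/T_C = 517.2/289.00 = 1.790 kJ/K.
ΔS_univ = −Q_H/T_H + Q_C/T_C = 0.733 kJ/K (> 0, since η = 0.179 < η_Carnot = 0.515).

ΔS_univ ≈ 0.733 kJ/K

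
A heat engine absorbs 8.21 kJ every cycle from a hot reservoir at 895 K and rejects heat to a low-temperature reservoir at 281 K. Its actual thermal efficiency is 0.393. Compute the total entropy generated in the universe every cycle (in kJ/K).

ΔS_univ ≈ 0.00856 kJ/K

W = η·Q_H = 0.393 × 8.21 = 3.227 kJ, so Q_C = Q_H − W = 4.983 kJ.
Reservoir entropy changes: ΔS_H = −Q_H/T_H = −8.21/895.00 = -0.009173 kJ/K and ΔS_C = +Q_C/T_C = 4.983/281.00 = 0.01773 kJ/K.
ΔS_univ = −Q_H/T_H + Q_C/T_C = 0.00856 kJ/K (> 0, since η = 0.393 < η_Carnot = 0.686).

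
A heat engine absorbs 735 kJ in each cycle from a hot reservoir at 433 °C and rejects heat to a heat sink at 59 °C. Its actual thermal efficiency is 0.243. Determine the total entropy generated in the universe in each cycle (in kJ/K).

ΔS_univ ≈ 0.634 kJ/K

T_H = 433 °C → 433 + 273.15 = 706.15 K.
T_C = 59 °C → 59 + 273.15 = 332.15 K.
W = η·Q_H = 0.243 × 735 = 178.6 kJ, so Q_C = Q_H − W = 556.4 kJ.
Entropy balance on the reservoirs: −Q_H/T_H = -1.041 kJ/K, +Q_C/T_C = 1.675 kJ/K.
ΔS_univ = −Q_H/T_H + Q_C/T_C = 0.634 kJ/K (> 0, since η = 0.243 < η_Carnot = 0.530).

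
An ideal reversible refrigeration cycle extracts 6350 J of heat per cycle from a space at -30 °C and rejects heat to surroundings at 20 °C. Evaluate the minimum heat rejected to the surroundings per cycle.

Q_H ≈ 7656 J

T_H = 20 °C → 20 + 273.15 = 293.15 K.
T_C = -30 °C → -30 + 273.15 = 243.15 K.
For a reversible cycle Q_H/Q_C = T_H/T_C, so Q_H = Q_C·T_H/T_C = 6350 × 293.15/243.15 = 7656 J.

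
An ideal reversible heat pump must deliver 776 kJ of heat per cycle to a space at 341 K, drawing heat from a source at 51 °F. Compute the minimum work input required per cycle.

W_in ≈ 130 kJ

T_C = 51 °F → (51 − 32) × 5/9 = 10.56 °C = 283.71 K.
COP_HP = T_H/(T_H − T_C) = 341.00/57.29 = 5.9517.
W = Q_H/COP_HP = 776/5.9517 = 130 kJ.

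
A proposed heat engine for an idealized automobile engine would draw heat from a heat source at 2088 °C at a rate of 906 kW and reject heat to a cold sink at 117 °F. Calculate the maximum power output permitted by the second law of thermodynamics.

Ẇ_max ≈ 783.1 kW

T_H = 2088 °C → 2088 + 273.15 = 2361.15 K.
T_C = 117 °F → (117 − 32) × 5/9 = 47.22 °C = 320.37 K.
By the Carnot theorem, η_max = 1 − T_C/T_H = 1 − 320.37/2361.15 = 0.8643.
W_max = η_max · Q_H = 0.8643 × 906 = 783.1 kW.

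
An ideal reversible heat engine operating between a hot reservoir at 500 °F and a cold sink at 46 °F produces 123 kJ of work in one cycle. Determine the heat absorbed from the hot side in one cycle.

T_H = 500 °F → (500 − 32) × 5/9 = 260.00 °C = 533.15 K.
T_C = 46 °F → (46 − 32) × 5/9 = 7.78 °C = 280.93 K.
For a reversible engine, η = 1 − T_C/T_H = 1 − 280.93/533.15 = 0.4731.
Q_H = W/η = 123/0.4731 = 260.0 kJ.

Q_H ≈ 260.0 kJ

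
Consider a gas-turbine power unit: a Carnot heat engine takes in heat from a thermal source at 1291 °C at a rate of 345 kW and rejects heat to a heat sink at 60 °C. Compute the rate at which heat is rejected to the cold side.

Q̇_C ≈ 73.5 kW

T_H = 1291 °C → 1291 + 273.15 = 1564.15 K.
T_C = 60 °C → 60 + 273.15 = 333.15 K.
For a reversible engine, η = 1 − T_C/T_H = 1 − 333.15/1564.15 = 0.7870.
For a reversible cycle Q_C/Q_H = T_C/T_H, so Q_C = 345 × 333.15/1564.15 = 73.5 kW.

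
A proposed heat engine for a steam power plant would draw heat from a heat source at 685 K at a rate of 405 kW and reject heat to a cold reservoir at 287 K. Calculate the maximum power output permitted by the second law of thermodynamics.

By the Carnot theorem, η_max = 1 − T_C/T_H = 1 − 287.00/685.00 = 0.5810.
W_max = η_max · Q_H = 0.5810 × 405 = 235 kW.

Ẇ_max ≈ 235 kW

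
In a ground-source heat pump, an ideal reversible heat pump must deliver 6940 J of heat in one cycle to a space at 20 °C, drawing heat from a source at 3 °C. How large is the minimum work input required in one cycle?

T_H = 20 °C → 20 + 273.15 = 293.15 K.
T_C = 3 °C → 3 + 273.15 = 276.15 K.
Reversible heating COP: COP_HP = T_H/(T_H − T_C) = 293.15/17.00 = 17.2441.
W = Q_H/COP_HP = 6940/17.2441 = 402 J.

W_in ≈ 402 J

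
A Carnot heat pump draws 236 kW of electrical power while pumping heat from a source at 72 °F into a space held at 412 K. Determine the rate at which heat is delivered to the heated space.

Q̇_H ≈ 833.7 kW

T_C = 72 °F → (72 − 32) × 5/9 = 22.22 °C = 295.37 K.
COP_HP = T_H/(T_H − T_C) = 412.00/116.63 = 3.5326.
Q_H = COP_HP · W = 3.5326 × 236 = 833.7 kW.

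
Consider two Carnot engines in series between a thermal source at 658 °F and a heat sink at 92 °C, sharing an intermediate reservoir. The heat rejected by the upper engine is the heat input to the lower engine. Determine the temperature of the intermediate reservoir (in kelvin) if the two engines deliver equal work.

T_m ≈ 493 K

T_H = 658 °F → (658 − 32) × 5/9 = 347.78 °C = 620.93 K.
T_C = 92 °C → 92 + 273.15 = 365.15 K.
For reversible stages Q_m = Q_H·(T_m/T_H). Setting W₁ = Q_H(1 − T_m/T_H) equal to W₂ = Q_m(1 − T_C/T_m) = Q_H·(T_m − T_C)/T_H gives T_H − T_m = T_m − T_C, so T_m = (T_H + T_C)/2 = (620.93 + 365.15)/2 = 493 K.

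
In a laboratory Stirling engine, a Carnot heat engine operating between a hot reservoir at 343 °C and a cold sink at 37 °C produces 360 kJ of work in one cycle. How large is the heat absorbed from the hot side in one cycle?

T_H = 343 °C → 343 + 273.15 = 616.15 K.
T_C = 37 °C → 37 + 273.15 = 310.15 K.
The Carnot efficiency is η = 1 − T_C/T_H = 1 − 310.15/616.15 = 0.4966.
Q_H = W/η = 360/0.4966 = 724.9 kJ.

Q_H ≈ 724.9 kJ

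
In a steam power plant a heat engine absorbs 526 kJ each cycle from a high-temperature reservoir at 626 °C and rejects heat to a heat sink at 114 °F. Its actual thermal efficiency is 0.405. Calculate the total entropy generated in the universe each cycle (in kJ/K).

ΔS_univ ≈ 0.3970 kJ/K

T_H = 626 °C → 626 + 273.15 = 899.15 K.
T_C = 114 °F → (114 − 32) × 5/9 = 45.56 °C = 318.71 K.
W = η·Q_H = 0.405 × 526 = 213.0 kJ, so Q_C = Q_H − W = 313.0 kJ.
Entropy balance on the reservoirs: −Q_H/T_H = -0.5850 kJ/K, +Q_C/T_C = 0.9820 kJ/K.
ΔS_univ = −Q_H/T_H + Q_C/T_C = 0.3970 kJ/K (> 0, since η = 0.405 < η_Carnot = 0.646).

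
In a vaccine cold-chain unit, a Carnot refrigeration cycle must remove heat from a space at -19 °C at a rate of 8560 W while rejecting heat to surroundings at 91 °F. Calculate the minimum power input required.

Ẇ_in ≈ 1740 W

T_H = 91 °F → (91 − 32) × 5/9 = 32.78 °C = 305.93 K.
T_C = -19 °C → -19 + 273.15 = 254.15 K.
The reversible coefficient of performance is COP_R = T_C/(T_H − T_C) = 254.15/51.78 = 4.9085.
W = Q_C/COP_R = 8560/4.9085 = 1740 W.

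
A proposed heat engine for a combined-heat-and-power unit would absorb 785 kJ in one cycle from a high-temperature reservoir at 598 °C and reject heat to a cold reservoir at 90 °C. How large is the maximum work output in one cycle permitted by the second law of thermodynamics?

T_H = 598 °C → 598 + 273.15 = 871.15 K.
T_C = 90 °C → 90 + 273.15 = 363.15 K.
The upper bound on efficiency is η_max = 1 − T_C/T_H = 1 − 363.15/871.15 = 0.5831.
W_max = η_max · Q_H = 0.5831 × 785 = 457.8 kJ.

W_max ≈ 457.8 kJ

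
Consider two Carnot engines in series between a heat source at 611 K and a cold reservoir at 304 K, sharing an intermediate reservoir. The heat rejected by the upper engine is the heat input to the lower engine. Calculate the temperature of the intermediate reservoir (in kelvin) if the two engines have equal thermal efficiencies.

Equal efficiencies require 1 − T_m/T_H = 1 − T_C/T_m, i.e. T_m/T_H = T_C/T_m, so T_m = √(T_H·T_C) = √(611.00 × 304.00) = 431 K.

T_m ≈ 431 K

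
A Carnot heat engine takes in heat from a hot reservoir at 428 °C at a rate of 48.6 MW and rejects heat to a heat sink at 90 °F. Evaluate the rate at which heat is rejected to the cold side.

T_H = 428 °C → 428 + 273.15 = 701.15 K.
T_C = 90 °F → (90 − 32) × 5/9 = 32.22 °C = 305.37 K.
Since the cycle is reversible, η = 1 − T_C/T_H = 1 − 305.37/701.15 = 0.5645.
For a reversible cycle Q_C/Q_H = T_C/T_H, so Q_C = 48.6 × 305.37/701.15 = 21.2 MW.

Q̇_C ≈ 21.2 MW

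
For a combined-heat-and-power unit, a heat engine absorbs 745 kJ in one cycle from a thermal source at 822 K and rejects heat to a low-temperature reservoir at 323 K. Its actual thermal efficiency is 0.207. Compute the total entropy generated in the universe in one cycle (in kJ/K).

W = η·Q_H = 0.207 × 745 = 154.2 kJ, so Q_C = Q_H − W = 590.8 kJ.
Reservoir entropy changes: ΔS_H = −Q_H/T_H = −745/822.00 = -0.9063 kJ/K and ΔS_C = +Q_C/T_C = 590.8/323.00 = 1.829 kJ/K.
ΔS_univ = −Q_H/T_H + Q_C/T_C = 0.923 kJ/K (> 0, since η = 0.207 < η_Carnot = 0.607).

ΔS_univ ≈ 0.923 kJ/K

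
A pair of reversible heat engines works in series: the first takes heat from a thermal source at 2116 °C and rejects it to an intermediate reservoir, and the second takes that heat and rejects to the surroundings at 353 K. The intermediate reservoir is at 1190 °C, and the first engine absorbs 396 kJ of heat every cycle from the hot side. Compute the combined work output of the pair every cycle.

W_total ≈ 337 kJ

T_H = 2116 °C → 2116 + 273.15 = 2389.15 K.
Two reversible stages in series are equivalent to a single Carnot engine between T_H and T_C, so η_total = 1 − T_C/T_H = 1 − 353.00/2389.15 = 0.8522.
W_total = η_total · Q_H = 0.8522 × 396 = 337 kJ.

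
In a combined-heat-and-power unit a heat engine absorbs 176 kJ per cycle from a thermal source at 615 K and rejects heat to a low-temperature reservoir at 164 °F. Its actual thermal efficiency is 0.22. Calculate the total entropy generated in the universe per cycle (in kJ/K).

T_C = 164 °F → (164 − 32) × 5/9 = 73.33 °C = 346.48 K.
W = η·Q_H = 0.22 × 176 = 38.72 kJ, so Q_C = Q_H − W = 137.3 kJ.
Entropy balance on the reservoirs: −Q_H/T_H = -0.2862 kJ/K, +Q_C/T_C = 0.3962 kJ/K.
ΔS_univ = −Q_H/T_H + Q_C/T_C = 0.110 kJ/K (> 0, since η = 0.22 < η_Carnot = 0.437).

ΔS_univ ≈ 0.110 kJ/K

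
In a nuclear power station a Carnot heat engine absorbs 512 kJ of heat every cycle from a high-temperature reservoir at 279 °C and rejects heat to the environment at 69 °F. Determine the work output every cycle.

W ≈ 239.7 kJ

T_H = 279 °C → 279 + 273.15 = 552.15 K.
T_C = 69 °F → (69 − 32) × 5/9 = 20.56 °C = 293.71 K.
The Carnot efficiency is η = 1 − T_C/T_H = 1 − 293.71/552.15 = 0.4681.
W = η·Q_H = 0.4681 × 512 = 239.7 kJ.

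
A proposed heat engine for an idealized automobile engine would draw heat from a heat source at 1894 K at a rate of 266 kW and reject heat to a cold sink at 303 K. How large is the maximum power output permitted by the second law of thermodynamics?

No engine can exceed the Carnot limit: η_max = 1 − T_C/T_H = 1 − 303.00/1894.00 = 0.8400.
W_max = η_max · Q_H = 0.8400 × 266 = 223.4 kW.

Ẇ_max ≈ 223.4 kW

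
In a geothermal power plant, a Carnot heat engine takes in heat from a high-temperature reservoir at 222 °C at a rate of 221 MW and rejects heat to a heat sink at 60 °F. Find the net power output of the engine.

T_H = 222 °C → 222 + 273.15 = 495.15 K.
T_C = 60 °F → (60 − 32) × 5/9 = 15.56 °C = 288.71 K.
For a reversible engine, η = 1 − T_C/T_H = 1 − 288.71/495.15 = 0.4169.
W = η·Q_H = 0.4169 × 221 = 92.1 MW.

Ẇ ≈ 92.1 MW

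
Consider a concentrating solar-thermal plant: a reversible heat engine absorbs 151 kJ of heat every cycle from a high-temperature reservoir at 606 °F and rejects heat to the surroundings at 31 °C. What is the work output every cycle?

W ≈ 73.4 kJ

T_H = 606 °F → (606 − 32) × 5/9 = 318.89 °C = 592.04 K.
T_C = 31 °C → 31 + 273.15 = 304.15 K.
For a reversible engine, η = 1 − T_C/T_H = 1 − 304.15/592.04 = 0.4863.
W = η·Q_H = 0.4863 × 151 = 73.4 kJ.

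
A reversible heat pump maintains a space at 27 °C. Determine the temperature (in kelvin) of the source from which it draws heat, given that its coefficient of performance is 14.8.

T_C ≈ 279.9 K

T_H = 27 °C → 27 + 273.15 = 300.15 K.
COP_HP = T_H/(T_H − T_C) ⇒ T_C = T_H·(COP_HP − 1)/COP_HP = 300.15 × (14.8 − 1)/14.8 = 279.9 K.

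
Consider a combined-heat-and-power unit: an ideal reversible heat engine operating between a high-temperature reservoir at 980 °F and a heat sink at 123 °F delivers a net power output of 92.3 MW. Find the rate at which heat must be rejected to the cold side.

T_H = 980 °F → (980 − 32) × 5/9 = 526.67 °C = 799.82 K.
T_C = 123 °F → (123 − 32) × 5/9 = 50.56 °C = 323.71 K.
η_rev = 1 − T_C/T_H = 1 − 323.71/799.82 = 0.5953.
Since Q_C/Q_H = T_C/T_H and Q_H = W/η, Q_C = W·T_C/(T_H − T_C) = 92.3 × 323.71/476.11 = 62.8 MW.

Q̇_C ≈ 62.8 MW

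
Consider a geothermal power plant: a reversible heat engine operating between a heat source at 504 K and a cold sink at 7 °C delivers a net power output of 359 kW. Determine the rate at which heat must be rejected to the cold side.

Q̇_C ≈ 449 kW

T_C = 7 °C → 7 + 273.15 = 280.15 K.
For a reversible engine, η = 1 − T_C/T_H = 1 − 280.15/504.00 = 0.4441.
Since Q_C/Q_H = T_C/T_H and Q_H = W/η, Q_C = W·T_C/(T_H − T_C) = 359 × 280.15/223.85 = 449 kW.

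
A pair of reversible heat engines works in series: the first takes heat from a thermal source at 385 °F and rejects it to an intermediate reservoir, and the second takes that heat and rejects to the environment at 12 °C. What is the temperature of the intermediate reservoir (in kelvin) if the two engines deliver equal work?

T_m ≈ 377.2 K

T_H = 385 °F → (385 − 32) × 5/9 = 196.11 °C = 469.26 K.
T_C = 12 °C → 12 + 273.15 = 285.15 K.
For reversible stages Q_m = Q_H·(T_m/T_H). Setting W₁ = Q_H(1 − T_m/T_H) equal to W₂ = Q_m(1 − T_C/T_m) = Q_H·(T_m − T_C)/T_H gives T_H − T_m = T_m − T_C, so T_m = (T_H + T_C)/2 = (469.26 + 285.15)/2 = 377.2 K.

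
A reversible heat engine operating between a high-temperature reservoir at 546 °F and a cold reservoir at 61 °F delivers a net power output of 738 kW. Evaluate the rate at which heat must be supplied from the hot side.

T_H = 546 °F → (546 − 32) × 5/9 = 285.56 °C = 558.71 K.
T_C = 61 °F → (61 − 32) × 5/9 = 16.11 °C = 289.26 K.
For a reversible engine, η = 1 − T_C/T_H = 1 − 289.26/558.71 = 0.4823.
Q_H = W/η = 738/0.4823 = 1530 kW.

Q̇_H ≈ 1530 kW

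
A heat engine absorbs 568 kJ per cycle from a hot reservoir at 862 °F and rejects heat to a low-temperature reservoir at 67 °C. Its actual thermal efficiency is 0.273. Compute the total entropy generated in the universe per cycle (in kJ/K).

ΔS_univ ≈ 0.440 kJ/K

T_H = 862 °F → (862 − 32) × 5/9 = 461.11 °C = 734.26 K.
T_C = 67 °C → 67 + 273.15 = 340.15 K.
W = η·Q_H = 0.273 × 568 = 155.1 kJ, so Q_C = Q_H − W = 412.9 kJ.
Reservoir entropy changes: ΔS_H = −Q_H/T_H = −568/734.26 = -0.7736 kJ/K and ΔS_C = +Q_C/T_C = 412.9/340.15 = 1.214 kJ/K.
ΔS_univ = −Q_H/T_H + Q_C/T_C = 0.440 kJ/K (> 0, since η = 0.273 < η_Carnot = 0.537).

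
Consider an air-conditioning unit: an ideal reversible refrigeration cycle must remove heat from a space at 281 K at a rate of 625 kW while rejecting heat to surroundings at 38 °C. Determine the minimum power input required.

T_H = 38 °C → 38 + 273.15 = 311.15 K.
The reversible coefficient of performance is COP_R = T_C/(T_H − T_C) = 281.00/30.15 = 9.3201.
W = Q_C/COP_R = 625/9.3201 = 67.1 kW.

Ẇ_in ≈ 67.1 kW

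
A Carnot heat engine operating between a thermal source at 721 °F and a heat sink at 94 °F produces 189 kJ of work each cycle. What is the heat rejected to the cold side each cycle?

Q_C ≈ 167 kJ

T_H = 721 °F → (721 − 32) × 5/9 = 382.78 °C = 655.93 K.
T_C = 94 °F → (94 − 32) × 5/9 = 34.44 °C = 307.59 K.
η_rev = 1 − T_C/T_H = 1 − 307.59/655.93 = 0.5311.
Since Q_C/Q_H = T_C/T_H and Q_H = W/η, Q_C = W·T_C/(T_H − T_C) = 189 × 307.59/348.33 = 167 kJ.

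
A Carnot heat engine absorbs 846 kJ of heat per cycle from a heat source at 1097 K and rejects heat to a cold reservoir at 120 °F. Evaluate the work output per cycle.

W ≈ 598 kJ

T_C = 120 °F → (120 − 32) × 5/9 = 48.89 °C = 322.04 K.
The Carnot efficiency is η = 1 − T_C/T_H = 1 − 322.04/1097.00 = 0.7064.
W = η·Q_H = 0.7064 × 846 = 598 kJ.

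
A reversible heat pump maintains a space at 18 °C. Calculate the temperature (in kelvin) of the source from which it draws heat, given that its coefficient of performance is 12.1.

T_C ≈ 267 K

T_H = 18 °C → 18 + 273.15 = 291.15 K.
COP_HP = T_H/(T_H − T_C) ⇒ T_C = T_H·(COP_HP − 1)/COP_HP = 291.15 × (12.1 − 1)/12.1 = 267 K.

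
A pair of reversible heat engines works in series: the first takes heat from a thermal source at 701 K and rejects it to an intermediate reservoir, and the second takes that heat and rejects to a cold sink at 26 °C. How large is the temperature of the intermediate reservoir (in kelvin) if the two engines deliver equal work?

T_m ≈ 500 K

T_C = 26 °C → 26 + 273.15 = 299.15 K.
For reversible stages Q_m = Q_H·(T_m/T_H). Setting W₁ = Q_H(1 − T_m/T_H) equal to W₂ = Q_m(1 − T_C/T_m) = Q_H·(T_m − T_C)/T_H gives T_H − T_m = T_m − T_C, so T_m = (T_H + T_C)/2 = (701.00 + 299.15)/2 = 500 K.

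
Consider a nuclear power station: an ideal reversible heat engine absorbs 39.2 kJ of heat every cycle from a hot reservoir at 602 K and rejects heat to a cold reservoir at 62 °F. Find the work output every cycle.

T_C = 62 °F → (62 − 32) × 5/9 = 16.67 °C = 289.82 K.
Carnot efficiency: η = 1 − T_C/T_H = 1 − 289.82/602.00 = 0.5186.
W = η·Q_H = 0.5186 × 39.2 = 20.3 kJ.

W ≈ 20.3 kJ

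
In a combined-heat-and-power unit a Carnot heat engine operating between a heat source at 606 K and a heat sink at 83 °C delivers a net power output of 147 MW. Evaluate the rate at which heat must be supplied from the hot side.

Q̇_H ≈ 356.5 MW

T_C = 83 °C → 83 + 273.15 = 356.15 K.
The Carnot efficiency is η = 1 − T_C/T_H = 1 − 356.15/606.00 = 0.4123.
Q_H = W/η = 147/0.4123 = 356.5 MW.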